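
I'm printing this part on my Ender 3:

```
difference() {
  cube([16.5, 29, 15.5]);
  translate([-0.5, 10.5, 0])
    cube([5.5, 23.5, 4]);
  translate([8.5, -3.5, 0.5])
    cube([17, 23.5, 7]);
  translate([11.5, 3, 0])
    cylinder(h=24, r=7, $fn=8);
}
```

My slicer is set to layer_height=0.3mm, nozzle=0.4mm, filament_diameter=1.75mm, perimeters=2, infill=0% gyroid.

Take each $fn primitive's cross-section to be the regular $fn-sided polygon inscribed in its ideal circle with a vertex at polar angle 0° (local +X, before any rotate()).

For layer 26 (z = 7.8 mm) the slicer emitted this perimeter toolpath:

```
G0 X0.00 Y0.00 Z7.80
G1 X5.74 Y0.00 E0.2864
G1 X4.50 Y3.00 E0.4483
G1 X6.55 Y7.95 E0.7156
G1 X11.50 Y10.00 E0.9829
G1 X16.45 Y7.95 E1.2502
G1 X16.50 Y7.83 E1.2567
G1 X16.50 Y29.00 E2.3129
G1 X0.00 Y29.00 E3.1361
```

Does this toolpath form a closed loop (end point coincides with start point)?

no

Start point (G0): (0.00, 0.00). End point (last G1): the path does not return to the start — open.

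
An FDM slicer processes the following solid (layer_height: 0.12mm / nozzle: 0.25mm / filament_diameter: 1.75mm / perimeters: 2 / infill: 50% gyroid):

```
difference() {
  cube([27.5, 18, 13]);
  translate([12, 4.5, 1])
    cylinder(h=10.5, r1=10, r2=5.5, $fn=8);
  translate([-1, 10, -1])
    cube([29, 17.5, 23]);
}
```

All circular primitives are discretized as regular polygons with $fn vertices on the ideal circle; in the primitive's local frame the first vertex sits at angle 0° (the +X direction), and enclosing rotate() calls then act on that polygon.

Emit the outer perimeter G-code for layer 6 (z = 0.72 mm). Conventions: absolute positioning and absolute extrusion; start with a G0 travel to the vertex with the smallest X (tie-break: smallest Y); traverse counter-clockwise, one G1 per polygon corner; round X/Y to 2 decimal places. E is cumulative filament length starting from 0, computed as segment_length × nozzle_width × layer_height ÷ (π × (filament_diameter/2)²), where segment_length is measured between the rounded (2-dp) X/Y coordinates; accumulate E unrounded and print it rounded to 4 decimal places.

G0 X0.00 Y0.00 Z0.72
G1 X27.50 Y0.00 E0.3430
G1 X27.50 Y10.00 E0.4677
G1 X0.00 Y10.00 E0.8107
G1 X0.00 Y0.00 E0.9354

At z = 0.72 mm: the cube is present — its section is the full 27.5×18 rectangle; the cone at (12, 4.5) does not reach this height (z outside [1, 11.5]); the 29×17.5 cube at (-1, 10) contributes its full rectangle; Taking the first minus the rest: starting from the 27.5×18 cube, the 29×17.5 cube at (-1, 10) partially overlaps it — only the 220.00 mm² overlap (of its 507.50 mm²) is removed, clipping the outline — 1 connected region. The outline is a single polygon with 4 vertices. Extrusion per mm of travel: 0.25 × 0.12 / (π × 0.875²) = 0.012473. Accumulating E over each segment gives final E = 0.9354.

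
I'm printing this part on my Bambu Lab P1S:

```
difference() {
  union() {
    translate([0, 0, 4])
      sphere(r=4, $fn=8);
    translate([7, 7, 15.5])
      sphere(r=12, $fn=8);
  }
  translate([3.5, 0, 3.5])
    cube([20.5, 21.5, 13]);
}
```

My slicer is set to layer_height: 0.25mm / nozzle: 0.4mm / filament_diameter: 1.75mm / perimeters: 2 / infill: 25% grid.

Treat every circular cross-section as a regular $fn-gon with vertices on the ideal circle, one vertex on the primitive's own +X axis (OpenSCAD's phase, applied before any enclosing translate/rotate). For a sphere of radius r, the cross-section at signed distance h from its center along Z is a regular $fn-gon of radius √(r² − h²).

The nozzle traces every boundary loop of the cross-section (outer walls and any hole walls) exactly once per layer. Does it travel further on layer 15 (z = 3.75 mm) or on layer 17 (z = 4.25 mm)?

Layer 15 (z = 3.75): the sphere: section is a regular 8-gon, circumradius = √(r²−h²) = √(4²−0.25²) = 3.992 (perimeter = 2·8·3.992·sin(180°/8) = 24.44 mm); the sphere at (7, 7): section is a regular 8-gon, circumradius = √(r²−h²) = √(12²−11.75²) = 2.437 (perimeter = 2·8·2.437·sin(180°/8) = 14.92 mm); Merging all regions: the 2 present regions are separate (no shared area or edge), so areas and boundary lengths simply add and each stays a separate island — boundary = 39.36 mm; the 20.5×21.5 cube at (3.5, 0) contributes its full rectangle (perimeter 84.00 mm); Taking the first minus the rest: starting from the result so far, the 20.5×21.5 cube at (3.5, 0) partially overlaps it — only the 17.09 mm² overlap (of its 440.75 mm²) is removed, clipping the outline — boundary = 24.84 mm. So its perimeter = 24.84 mm. Layer 17 (z = 4.25): the r=4 sphere slices to a regular 8-gon of circumradius 3.992 (√(r²−h²) with h=0.25 from center) (perimeter = 2·8·3.992·sin(180°/8) = 24.44 mm); the sphere at (7, 7): section is a regular 8-gon, circumradius = √(r²−h²) = √(12²−11.25²) = 4.176 (perimeter = 2·8·4.176·sin(180°/8) = 25.57 mm); Combining (union): the 2 present regions are separate (no shared area or edge), so areas and boundary lengths simply add and each stays a separate island — boundary = 50.01 mm; the cube at (3.5, 0) is present — its section is the full 20.5×21.5 rectangle (perimeter 84.00 mm); Subtracting the remaining from the first: starting from the result so far, the 20.5×21.5 cube at (3.5, 0) partially overlaps it — only the 48.51 mm² overlap (of its 440.75 mm²) is removed, clipping the outline — boundary = 31.63 mm. So its perimeter = 31.63 mm. Layer 17 is larger (31.63 vs 24.84 mm).

layer 17 (z = 4.25 mm)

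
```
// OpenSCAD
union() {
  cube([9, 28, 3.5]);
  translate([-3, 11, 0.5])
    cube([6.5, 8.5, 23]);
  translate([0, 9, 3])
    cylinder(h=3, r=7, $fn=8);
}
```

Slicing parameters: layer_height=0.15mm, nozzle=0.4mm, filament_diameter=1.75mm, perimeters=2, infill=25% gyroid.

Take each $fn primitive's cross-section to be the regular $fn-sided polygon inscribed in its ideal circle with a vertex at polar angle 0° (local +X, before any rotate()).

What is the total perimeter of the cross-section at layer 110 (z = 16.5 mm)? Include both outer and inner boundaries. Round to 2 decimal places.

30.00 mm

At z = 16.5 mm: the cube is absent (z outside [0, 3.5]); the cube at (-3, 11) is present — its section is the full 6.5×8.5 rectangle (perimeter 30.00 mm); the cylinder at (0, 9) does not reach this height (z outside [3, 6]); Merging all regions: only the 6.5×8.5 cube at (-3, 11) is present, so the union is just that shape — boundary = 30.00 mm. Overall, the cross-section is a single solid region. Total boundary length (outer) = 30.00 mm.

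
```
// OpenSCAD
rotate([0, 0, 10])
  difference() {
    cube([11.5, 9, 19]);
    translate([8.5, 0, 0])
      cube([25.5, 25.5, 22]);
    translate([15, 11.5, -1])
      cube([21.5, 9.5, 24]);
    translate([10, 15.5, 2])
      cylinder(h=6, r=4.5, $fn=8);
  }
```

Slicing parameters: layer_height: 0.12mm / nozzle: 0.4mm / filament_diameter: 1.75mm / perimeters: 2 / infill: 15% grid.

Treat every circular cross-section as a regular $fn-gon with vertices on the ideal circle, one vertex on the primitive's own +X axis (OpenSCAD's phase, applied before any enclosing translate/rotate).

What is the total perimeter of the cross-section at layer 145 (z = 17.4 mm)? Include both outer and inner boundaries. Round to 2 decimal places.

35.00 mm

At z = 17.4 mm: the cube is present — its section is the full 11.5×9 rectangle (perimeter 41.00 mm); the 25.5×25.5 cube at (8.5, 0) contributes its full rectangle (perimeter 102.00 mm); the 21.5×9.5 cube at (15, 11.5) contributes its full rectangle (perimeter 62.00 mm); the cylinder at (10, 15.5) is absent (z outside [2, 8]); Taking the first minus the rest: starting from the 11.5×9 cube, the 25.5×25.5 cube at (8.5, 0) partially overlaps it — only the 27.00 mm² overlap (of its 650.25 mm²) is removed, clipping the outline; the 21.5×9.5 cube at (15, 11.5) misses the remaining region (no effect) — boundary = 35.00 mm; (rotated 10° about Z; rotation is an isometry so areas/perimeters/island counts are preserved). Overall, the cross-section is a single solid region. Total boundary length (outer) = 35.00 mm.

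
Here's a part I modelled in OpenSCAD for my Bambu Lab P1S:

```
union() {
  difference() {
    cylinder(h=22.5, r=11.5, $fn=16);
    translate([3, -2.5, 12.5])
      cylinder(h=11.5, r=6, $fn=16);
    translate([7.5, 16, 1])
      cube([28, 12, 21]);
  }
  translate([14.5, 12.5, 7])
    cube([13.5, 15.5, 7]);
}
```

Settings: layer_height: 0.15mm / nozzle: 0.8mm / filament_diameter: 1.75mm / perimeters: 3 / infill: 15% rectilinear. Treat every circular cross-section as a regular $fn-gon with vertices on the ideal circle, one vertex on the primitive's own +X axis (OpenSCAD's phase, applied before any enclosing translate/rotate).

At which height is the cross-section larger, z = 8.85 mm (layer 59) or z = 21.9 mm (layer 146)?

Layer 59 (z = 8.85): the r=11.5 cylinder gives a regular 16-gon of circumradius 11.5 (constant along its height) (area = (16/2)·11.500²·sin(360°/16) = 404.88 mm²); the cylinder at (3, -2.5) is absent (z outside [12.5, 24]); the cube at (7.5, 16) is present — its section is the full 28×12 rectangle (area 336.00 mm²); Taking the first minus the rest: starting from the r=11.5 cylinder (404.88 mm²), the 28×12 cube at (7.5, 16) misses the remaining region (no effect) — area = 404.88 mm²; the cube at (14.5, 12.5) is present — its section is the full 13.5×15.5 rectangle (area 209.25 mm²); Taking the union: the 2 present regions are separate (no shared area or edge), so areas and boundary lengths simply add and each stays a separate island — area = 614.13 mm². So its area = 614.13 mm². Layer 146 (z = 21.9): the cylinder: section is a regular 16-gon, circumradius r=11.5 (area = (16/2)·11.500²·sin(360°/16) = 404.88 mm²); the r=6 cylinder at (3, -2.5) contributes a regular 16-gon of circumradius 6 (area = (16/2)·6.000²·sin(360°/16) = 110.21 mm²); the cube at (7.5, 16) (footprint 28×12) is included at this height (area 336.00 mm²); After the difference (first − rest): starting from the r=11.5 cylinder (404.88 mm²), the r=6 cylinder at (3, -2.5) lies wholly inside it (removes its full 110.21 mm² and its 37.46 mm outline becomes a hole wall); the 28×12 cube at (7.5, 16) misses the remaining region (no effect) — area = 294.67 mm²; the cube at (14.5, 12.5) does not reach this height (z outside [7, 14]); Taking the union: only the result so far is present, so the union is just that shape — area = 294.67 mm². So its area = 294.67 mm². Layer 59 is larger (614.13 vs 294.67 mm²).

layer 59 (z = 8.85 mm)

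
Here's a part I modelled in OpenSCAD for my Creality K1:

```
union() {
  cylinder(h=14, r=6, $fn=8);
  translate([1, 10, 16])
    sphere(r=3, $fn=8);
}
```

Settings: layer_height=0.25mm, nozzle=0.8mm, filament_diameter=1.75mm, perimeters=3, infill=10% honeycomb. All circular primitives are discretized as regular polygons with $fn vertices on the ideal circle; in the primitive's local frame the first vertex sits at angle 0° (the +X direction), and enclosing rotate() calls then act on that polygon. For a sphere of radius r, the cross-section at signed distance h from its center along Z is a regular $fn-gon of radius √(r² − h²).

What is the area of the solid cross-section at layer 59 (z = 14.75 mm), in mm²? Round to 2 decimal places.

At z = 14.75 mm: the cylinder does not reach this height (z outside [0, 14]); the r=3 sphere at (1, 10) slices to a regular 8-gon of circumradius 2.727 (√(r²−h²) with h=1.25 from center) (area = (8/2)·2.727²·sin(360°/8) = 21.04 mm²); Taking the union: only the r=3 sphere at (1, 10) is present, so the union is just that shape — area = 21.04 mm². Overall, the cross-section is a single solid region. Net area = 21.04 mm².

21.04 mm²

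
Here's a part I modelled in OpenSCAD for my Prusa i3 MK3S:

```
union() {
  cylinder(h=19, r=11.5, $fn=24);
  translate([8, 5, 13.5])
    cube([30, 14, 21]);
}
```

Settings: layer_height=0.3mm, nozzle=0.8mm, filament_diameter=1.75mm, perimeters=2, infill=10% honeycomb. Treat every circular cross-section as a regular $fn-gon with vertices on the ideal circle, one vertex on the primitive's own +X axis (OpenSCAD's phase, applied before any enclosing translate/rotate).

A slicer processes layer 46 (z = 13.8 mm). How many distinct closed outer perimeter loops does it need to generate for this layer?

1

At z = 13.8 mm: the r=11.5 cylinder gives a regular 24-gon of circumradius 11.5 (constant along its height); the cube at (8, 5) is present — its section is the full 30×14 rectangle; Taking the union: the regions partially overlap (shared area 4.08 mm²), so overlapping operands fuse into one piece — 1 connected region. The result has 1 disconnected region.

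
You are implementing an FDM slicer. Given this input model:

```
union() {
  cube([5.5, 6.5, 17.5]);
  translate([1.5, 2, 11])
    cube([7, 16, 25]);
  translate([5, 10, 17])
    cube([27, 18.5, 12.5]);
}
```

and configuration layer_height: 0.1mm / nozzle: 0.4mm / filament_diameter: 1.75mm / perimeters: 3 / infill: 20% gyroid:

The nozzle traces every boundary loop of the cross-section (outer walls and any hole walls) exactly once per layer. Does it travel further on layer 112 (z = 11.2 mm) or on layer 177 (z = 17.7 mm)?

layer 177 (z = 17.7 mm)

Layer 112 (z = 11.2): the 5.5×6.5 cube contributes its full rectangle (perimeter 24.00 mm); the 7×16 cube at (1.5, 2) contributes its full rectangle (perimeter 46.00 mm); the cube at (5, 10) does not reach this height (z outside [17, 29.5]); Merging all regions: the regions partially overlap (shared area 18.00 mm²), so the edge portions inside another operand are dropped and the merged outline is re-measured after clipping — boundary = 53.00 mm. So its perimeter = 53.00 mm. Layer 177 (z = 17.7): the cube is not intersected at this z (z outside [0, 17.5]); the cube at (1.5, 2) (footprint 7×16) is included at this height (perimeter 46.00 mm); the 27×18.5 cube at (5, 10) contributes its full rectangle (perimeter 91.00 mm); Merging all regions: the regions partially overlap (shared area 28.00 mm²), so the edge portions inside another operand are dropped and the merged outline is re-measured after clipping — boundary = 114.00 mm. So its perimeter = 114.00 mm. Layer 177 is larger (114.00 vs 53.00 mm).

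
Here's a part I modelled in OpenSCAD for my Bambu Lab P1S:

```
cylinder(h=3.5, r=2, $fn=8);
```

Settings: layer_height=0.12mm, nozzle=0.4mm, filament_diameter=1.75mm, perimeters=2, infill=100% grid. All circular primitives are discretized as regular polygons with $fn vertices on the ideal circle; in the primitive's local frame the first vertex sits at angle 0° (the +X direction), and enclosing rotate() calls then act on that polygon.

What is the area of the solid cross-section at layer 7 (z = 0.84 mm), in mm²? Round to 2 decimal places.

At z = 0.84 mm: the r=2 cylinder gives a regular 8-gon of circumradius 2 (constant along its height) (area = (8/2)·2.000²·sin(360°/8) = 11.31 mm²). Overall, the cross-section is a single solid region. Net area = 11.31 mm².

11.31 mm²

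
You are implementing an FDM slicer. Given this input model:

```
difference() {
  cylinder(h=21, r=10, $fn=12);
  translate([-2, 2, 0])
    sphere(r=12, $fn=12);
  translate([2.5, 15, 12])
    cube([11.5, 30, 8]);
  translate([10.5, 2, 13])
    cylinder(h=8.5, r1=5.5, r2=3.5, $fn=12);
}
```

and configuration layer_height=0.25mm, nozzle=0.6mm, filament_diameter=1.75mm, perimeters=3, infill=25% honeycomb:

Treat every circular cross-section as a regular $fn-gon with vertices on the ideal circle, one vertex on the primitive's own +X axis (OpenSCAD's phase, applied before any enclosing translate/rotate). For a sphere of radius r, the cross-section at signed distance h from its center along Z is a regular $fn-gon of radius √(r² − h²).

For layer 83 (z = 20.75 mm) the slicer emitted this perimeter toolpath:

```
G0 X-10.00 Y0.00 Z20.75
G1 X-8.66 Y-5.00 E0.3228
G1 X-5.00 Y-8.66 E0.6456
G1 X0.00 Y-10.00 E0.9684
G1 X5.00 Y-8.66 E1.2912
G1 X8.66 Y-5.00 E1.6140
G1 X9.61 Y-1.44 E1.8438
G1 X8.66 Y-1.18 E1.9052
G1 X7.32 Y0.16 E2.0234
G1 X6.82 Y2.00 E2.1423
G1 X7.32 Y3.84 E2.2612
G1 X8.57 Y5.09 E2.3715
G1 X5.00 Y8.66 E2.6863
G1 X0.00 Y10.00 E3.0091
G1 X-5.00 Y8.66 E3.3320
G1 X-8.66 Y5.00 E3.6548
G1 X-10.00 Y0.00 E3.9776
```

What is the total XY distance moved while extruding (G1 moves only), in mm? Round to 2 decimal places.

Sum the Euclidean lengths of each G1 segment: total = 63.78 mm.

63.78 mm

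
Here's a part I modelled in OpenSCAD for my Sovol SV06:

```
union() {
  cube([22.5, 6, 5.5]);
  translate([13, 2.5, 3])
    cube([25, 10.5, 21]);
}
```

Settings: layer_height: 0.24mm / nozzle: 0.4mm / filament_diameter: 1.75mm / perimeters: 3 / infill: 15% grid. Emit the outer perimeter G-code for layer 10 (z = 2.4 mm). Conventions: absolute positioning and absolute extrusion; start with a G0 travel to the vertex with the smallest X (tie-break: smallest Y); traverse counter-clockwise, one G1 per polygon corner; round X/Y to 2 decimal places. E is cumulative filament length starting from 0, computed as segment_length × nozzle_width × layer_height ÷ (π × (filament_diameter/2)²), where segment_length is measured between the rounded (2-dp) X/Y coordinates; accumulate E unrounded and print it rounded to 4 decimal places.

G0 X0.00 Y0.00 Z2.40
G1 X22.50 Y0.00 E0.8980
G1 X22.50 Y6.00 E1.1375
G1 X0.00 Y6.00 E2.0355
G1 X0.00 Y0.00 E2.2750

At z = 2.4 mm: the cube is present — its section is the full 22.5×6 rectangle; the cube at (13, 2.5) is not intersected at this z (z outside [3, 24]); Taking the union: only the 22.5×6 cube is present, so the union is just that shape — 1 connected region. The outline is a single polygon with 4 vertices. Extrusion per mm of travel: 0.4 × 0.24 / (π × 0.875²) = 0.039912. Accumulating E over each segment gives final E = 2.2750.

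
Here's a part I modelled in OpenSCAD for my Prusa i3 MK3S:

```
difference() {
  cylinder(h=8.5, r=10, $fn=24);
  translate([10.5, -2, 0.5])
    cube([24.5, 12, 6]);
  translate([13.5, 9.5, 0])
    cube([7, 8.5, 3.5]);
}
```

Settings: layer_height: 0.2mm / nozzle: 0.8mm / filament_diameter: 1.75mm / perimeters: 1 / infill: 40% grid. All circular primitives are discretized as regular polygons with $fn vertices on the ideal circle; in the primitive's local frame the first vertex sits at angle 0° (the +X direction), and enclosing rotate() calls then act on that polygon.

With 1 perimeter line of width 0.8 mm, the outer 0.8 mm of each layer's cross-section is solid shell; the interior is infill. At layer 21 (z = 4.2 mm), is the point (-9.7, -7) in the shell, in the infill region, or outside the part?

At z = 4.2 mm: the r=10 cylinder contributes a regular 24-gon of circumradius 10; the 24.5×12 cube at (10.5, -2) contributes its full rectangle; the cube at (13.5, 9.5) is not intersected at this z (z outside [0, 3.5]); Taking the first minus the rest: starting from the r=10 cylinder, the 24.5×12 cube at (10.5, -2) misses the remaining region (no effect) — 1 connected region. Overall, the cross-section is a single solid region. The nearest boundary edge runs (-7.07, -7.07)→(-8.66, -5.00); distance from the point to it = 2.04 mm. The point is not inside any of the regions above, so it lies outside the cross-section (2.04 mm from the nearest boundary).

outside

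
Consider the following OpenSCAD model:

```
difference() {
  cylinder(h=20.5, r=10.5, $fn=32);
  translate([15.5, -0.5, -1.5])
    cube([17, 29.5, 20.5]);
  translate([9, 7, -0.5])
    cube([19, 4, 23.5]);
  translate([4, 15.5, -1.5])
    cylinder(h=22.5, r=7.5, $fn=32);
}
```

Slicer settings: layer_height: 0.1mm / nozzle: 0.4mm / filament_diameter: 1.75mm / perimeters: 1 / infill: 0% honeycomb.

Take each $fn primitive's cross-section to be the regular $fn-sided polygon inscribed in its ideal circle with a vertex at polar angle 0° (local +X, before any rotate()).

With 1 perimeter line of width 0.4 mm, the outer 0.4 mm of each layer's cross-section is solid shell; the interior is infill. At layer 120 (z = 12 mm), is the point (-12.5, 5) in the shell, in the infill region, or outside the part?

At z = 12 mm: the cylinder: section is a regular 32-gon, circumradius r=10.5; the cube at (15.5, -0.5) is present — its section is the full 17×29.5 rectangle; the cube at (9, 7) (footprint 19×4) is included at this height; the r=7.5 cylinder at (4, 15.5) contributes a regular 32-gon of circumradius 7.5; After the difference (first − rest): starting from the r=10.5 cylinder, the 17×29.5 cube at (15.5, -0.5) misses the remaining region (no effect); the 19×4 cube at (9, 7) misses the remaining region (no effect); the r=7.5 cylinder at (4, 15.5) partially overlaps it — only the 10.40 mm² overlap (of its 175.58 mm²) is removed, clipping the outline — 1 connected region. Overall, the cross-section is a single solid region. The nearest boundary edge runs (-10.30, 2.05)→(-9.70, 4.02); distance from the point to it = 2.97 mm. The point is not inside any of the regions above, so it lies outside the cross-section (2.97 mm from the nearest boundary).

outside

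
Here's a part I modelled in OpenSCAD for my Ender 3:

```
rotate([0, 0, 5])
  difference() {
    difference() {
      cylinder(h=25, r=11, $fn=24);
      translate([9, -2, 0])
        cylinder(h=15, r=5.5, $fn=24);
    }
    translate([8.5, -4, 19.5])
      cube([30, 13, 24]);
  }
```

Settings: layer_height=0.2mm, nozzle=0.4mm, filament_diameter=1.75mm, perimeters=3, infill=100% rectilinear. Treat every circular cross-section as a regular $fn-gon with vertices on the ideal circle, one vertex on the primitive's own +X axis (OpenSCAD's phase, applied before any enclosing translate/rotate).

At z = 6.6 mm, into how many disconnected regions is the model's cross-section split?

At z = 6.6 mm: the r=11 cylinder contributes a regular 24-gon of circumradius 11; the cylinder at (9, -2): section is a regular 24-gon, circumradius r=5.5; Taking the first minus the rest: starting from the r=11 cylinder, the r=5.5 cylinder at (9, -2) partially overlaps it — only the 60.57 mm² overlap (of its 93.95 mm²) is removed, clipping the outline — 1 connected region; the cube at (8.5, -4) is not intersected at this z (z outside [19.5, 43.5]); After the difference (first − rest): none of the subtracted shapes is present at this height, so the result so far is unchanged — 1 connected region; (whole slice rotated 5° about Z — lengths, areas and connectivity unchanged). The result has 1 disconnected region.

1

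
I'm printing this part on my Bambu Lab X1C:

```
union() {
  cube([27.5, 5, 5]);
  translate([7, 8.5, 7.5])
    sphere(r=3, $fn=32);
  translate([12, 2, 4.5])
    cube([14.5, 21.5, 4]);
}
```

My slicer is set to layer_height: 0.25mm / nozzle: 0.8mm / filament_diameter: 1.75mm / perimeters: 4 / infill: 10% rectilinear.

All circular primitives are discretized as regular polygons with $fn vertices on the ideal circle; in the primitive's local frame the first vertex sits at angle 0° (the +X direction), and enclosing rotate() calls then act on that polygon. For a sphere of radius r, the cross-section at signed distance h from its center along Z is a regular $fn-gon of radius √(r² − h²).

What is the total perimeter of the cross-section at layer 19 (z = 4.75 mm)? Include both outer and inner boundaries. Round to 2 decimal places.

109.52 mm

At z = 4.75 mm: the 27.5×5 cube contributes its full rectangle (perimeter 65.00 mm); the r=3 sphere at (7, 8.5) slices to a regular 32-gon of circumradius 1.199 (√(r²−h²) with h=2.75 from center) (perimeter = 2·32·1.199·sin(180°/32) = 7.52 mm); the 14.5×21.5 cube at (12, 2) contributes its full rectangle (perimeter 72.00 mm); Combining (union): the regions partially overlap (shared area 43.50 mm²), so the edge portions inside another operand are dropped and the merged outline is re-measured after clipping — boundary = 109.52 mm. Overall, the cross-section has 2 separate islands. Total boundary length (outer) = 109.52 mm.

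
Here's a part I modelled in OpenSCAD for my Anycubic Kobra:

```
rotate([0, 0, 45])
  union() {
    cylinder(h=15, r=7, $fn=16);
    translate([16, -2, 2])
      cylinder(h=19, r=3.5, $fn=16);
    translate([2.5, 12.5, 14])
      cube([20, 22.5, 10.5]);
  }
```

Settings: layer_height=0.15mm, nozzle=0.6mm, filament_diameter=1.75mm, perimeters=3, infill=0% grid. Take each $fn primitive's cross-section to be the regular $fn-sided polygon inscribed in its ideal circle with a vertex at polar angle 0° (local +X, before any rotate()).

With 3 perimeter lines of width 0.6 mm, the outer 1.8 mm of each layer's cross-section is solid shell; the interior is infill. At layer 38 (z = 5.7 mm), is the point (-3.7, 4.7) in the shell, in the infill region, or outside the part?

At z = 5.7 mm: the r=7 cylinder gives a regular 16-gon of circumradius 7 (constant along its height); the r=3.5 cylinder at (16, -2) gives a regular 16-gon of circumradius 3.5 (constant along its height); the cube at (2.5, 12.5) is absent (z outside [14, 24.5]); Taking the union: the 2 present regions are separate (no shared area or edge), so areas and boundary lengths simply add and each stays a separate island — 2 connected regions; (whole slice rotated 45° about Z — lengths, areas and connectivity unchanged). Overall, the cross-section has 2 separate islands. Undo the 45° rotation: the query point maps to (0.707, 5.940) in the un-rotated model frame. The nearest boundary edge runs (0.00, 7.00)→(2.68, 6.47); distance from the point to it = 0.90 mm. (Shell/infill is judged within the island containing the point — the largest one.) The point is inside the cross-section, 0.90 mm from the nearest boundary — within the 1.8 mm shell band (3 × 0.6).

shell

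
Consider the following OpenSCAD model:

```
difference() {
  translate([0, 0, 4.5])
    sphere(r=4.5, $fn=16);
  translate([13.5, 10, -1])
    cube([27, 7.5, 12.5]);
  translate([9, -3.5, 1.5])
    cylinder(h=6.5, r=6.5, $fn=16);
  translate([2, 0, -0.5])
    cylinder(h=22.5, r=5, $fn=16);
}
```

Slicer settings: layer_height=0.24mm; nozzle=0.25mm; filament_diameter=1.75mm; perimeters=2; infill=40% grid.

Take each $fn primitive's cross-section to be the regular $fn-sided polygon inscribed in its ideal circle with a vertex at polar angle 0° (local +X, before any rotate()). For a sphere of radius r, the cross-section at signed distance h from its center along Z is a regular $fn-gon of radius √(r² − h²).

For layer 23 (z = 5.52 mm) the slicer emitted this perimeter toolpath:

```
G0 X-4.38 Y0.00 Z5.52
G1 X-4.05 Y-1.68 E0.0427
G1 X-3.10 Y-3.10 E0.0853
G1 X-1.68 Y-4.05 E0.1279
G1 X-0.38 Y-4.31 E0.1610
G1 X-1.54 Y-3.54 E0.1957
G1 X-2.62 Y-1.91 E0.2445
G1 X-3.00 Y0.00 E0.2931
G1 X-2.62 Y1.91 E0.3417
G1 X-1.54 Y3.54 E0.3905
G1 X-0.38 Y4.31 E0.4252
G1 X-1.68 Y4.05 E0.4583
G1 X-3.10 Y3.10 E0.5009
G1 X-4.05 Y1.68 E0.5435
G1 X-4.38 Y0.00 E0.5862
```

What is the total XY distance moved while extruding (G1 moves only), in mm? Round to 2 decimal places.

Sum the Euclidean lengths of each G1 segment: total = 23.50 mm.

23.50 mm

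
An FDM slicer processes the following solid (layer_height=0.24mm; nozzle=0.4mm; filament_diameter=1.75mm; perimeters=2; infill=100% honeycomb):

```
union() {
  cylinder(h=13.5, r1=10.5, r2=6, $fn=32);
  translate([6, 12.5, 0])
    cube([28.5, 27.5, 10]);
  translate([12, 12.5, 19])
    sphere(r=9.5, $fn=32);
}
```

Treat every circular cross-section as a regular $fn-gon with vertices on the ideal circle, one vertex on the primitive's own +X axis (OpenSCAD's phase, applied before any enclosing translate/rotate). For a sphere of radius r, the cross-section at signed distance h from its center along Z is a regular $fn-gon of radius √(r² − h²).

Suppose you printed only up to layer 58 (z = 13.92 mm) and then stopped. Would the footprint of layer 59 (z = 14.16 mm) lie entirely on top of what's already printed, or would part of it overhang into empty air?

part overhangs

Compare the two slices. At z = 13.92: the cone is not intersected at this z (z outside [0, 13.5]); the cube at (6, 12.5) is not intersected at this z (z outside [0, 10]); the sphere at (12, 12.5): section is a regular 32-gon, circumradius = √(r²−h²) = √(9.5²−5.08²) = 8.028 (area = (32/2)·8.028²·sin(360°/32) = 201.16 mm²); Combining (union): only the r=9.5 sphere at (12, 12.5) is present, so the union is just that shape — area = 201.16 mm². At z = 14.16: the cone does not reach this height (z outside [0, 13.5]); the cube at (6, 12.5) does not reach this height (z outside [0, 10]); the sphere at (12, 12.5): section is a regular 32-gon, circumradius = √(r²−h²) = √(9.5²−4.84²) = 8.175 (area = (32/2)·8.175²·sin(360°/32) = 208.59 mm²); Taking the union: only the r=9.5 sphere at (12, 12.5) is present, so the union is just that shape — area = 208.59 mm². Checking containment: at z = 14.16 the cross-section extends beyond the z = 13.92 cross-section by about 7.43 mm².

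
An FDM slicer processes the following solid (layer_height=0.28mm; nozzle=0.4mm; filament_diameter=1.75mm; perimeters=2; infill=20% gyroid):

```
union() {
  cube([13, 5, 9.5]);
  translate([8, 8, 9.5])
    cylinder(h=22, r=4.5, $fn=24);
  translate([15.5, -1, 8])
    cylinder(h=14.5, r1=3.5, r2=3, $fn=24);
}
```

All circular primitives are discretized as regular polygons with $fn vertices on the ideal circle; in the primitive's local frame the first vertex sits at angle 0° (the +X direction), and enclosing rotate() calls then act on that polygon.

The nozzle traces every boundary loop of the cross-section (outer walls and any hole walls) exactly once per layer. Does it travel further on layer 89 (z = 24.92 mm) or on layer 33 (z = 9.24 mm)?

layer 33 (z = 9.24 mm)

Layer 89 (z = 24.92): the cube does not reach this height (z outside [0, 9.5]); the cylinder at (8, 8): section is a regular 24-gon, circumradius r=4.5 (perimeter = 2·24·4.500·sin(180°/24) = 28.19 mm); the cone at (15.5, -1) is absent (z outside [8, 22.5]); Merging all regions: only the r=4.5 cylinder at (8, 8) is present, so the union is just that shape — boundary = 28.19 mm. So its perimeter = 28.19 mm. Layer 33 (z = 9.24): the cube (footprint 13×5) is included at this height (perimeter 36.00 mm); the cylinder at (8, 8) is not intersected at this z (z outside [9.5, 31.5]); the cone at (15.5, -1) (r1=3.5→r2=3) has section circumradius 3.457 here — a regular 24-gon (perimeter = 2·24·3.457·sin(180°/24) = 21.66 mm); Taking the union: the regions partially overlap (shared area 0.63 mm²), so the edge portions inside another operand are dropped and the merged outline is re-measured after clipping — boundary = 53.89 mm. So its perimeter = 53.89 mm. Layer 33 is larger (53.89 vs 28.19 mm).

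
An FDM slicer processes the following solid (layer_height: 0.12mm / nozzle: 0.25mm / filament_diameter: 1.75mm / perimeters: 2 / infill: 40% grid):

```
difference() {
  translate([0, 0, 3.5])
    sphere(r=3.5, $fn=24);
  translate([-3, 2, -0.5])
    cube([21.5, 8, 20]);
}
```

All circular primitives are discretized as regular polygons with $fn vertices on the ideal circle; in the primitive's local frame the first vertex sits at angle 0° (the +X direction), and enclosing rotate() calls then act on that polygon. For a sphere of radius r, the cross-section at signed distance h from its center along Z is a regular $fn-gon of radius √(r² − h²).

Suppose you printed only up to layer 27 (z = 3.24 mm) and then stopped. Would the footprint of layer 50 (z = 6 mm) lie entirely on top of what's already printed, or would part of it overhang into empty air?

Compare the two slices. At z = 3.24: the r=3.5 sphere contributes a regular 24-gon of circumradius √(3.5²−0.26²) = 3.490 (area = (24/2)·3.490²·sin(360°/24) = 37.84 mm²); the cube at (-3, 2) is present — its section is the full 21.5×8 rectangle (area 172.00 mm²); After the difference (first − rest): starting from the r=3.5 sphere (37.84 mm²), the 21.5×8 cube at (-3, 2) partially overlaps it — only the 5.85 mm² overlap (of its 172.00 mm²) is removed, clipping the outline — area = 31.99 mm². At z = 6: the r=3.5 sphere slices to a regular 24-gon of circumradius 2.449 (√(r²−h²) with h=2.5 from center) (area = (24/2)·2.449²·sin(360°/24) = 18.63 mm²); the cube at (-3, 2) (footprint 21.5×8) is included at this height (area 172.00 mm²); Taking the first minus the rest: starting from the r=3.5 sphere (18.63 mm²), the 21.5×8 cube at (-3, 2) partially overlaps it — only the 0.82 mm² overlap (of its 172.00 mm²) is removed, clipping the outline — area = 17.81 mm². Checking containment: the cross-section at z = 6 is a subset of the cross-section at z = 3.24.

entirely on top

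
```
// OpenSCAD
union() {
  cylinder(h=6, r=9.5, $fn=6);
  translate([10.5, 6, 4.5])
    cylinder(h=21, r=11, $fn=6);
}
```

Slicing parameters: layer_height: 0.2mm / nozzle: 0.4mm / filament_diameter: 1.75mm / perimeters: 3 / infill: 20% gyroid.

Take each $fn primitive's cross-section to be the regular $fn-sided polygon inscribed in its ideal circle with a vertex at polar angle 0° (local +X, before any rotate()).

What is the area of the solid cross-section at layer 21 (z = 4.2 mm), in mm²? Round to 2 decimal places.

234.48 mm²

At z = 4.2 mm: the cylinder: section is a regular 6-gon, circumradius r=9.5 (area = (6/2)·9.500²·sin(360°/6) = 234.48 mm²); the cylinder at (10.5, 6) is absent (z outside [4.5, 25.5]); Merging all regions: only the r=9.5 cylinder is present, so the union is just that shape — area = 234.48 mm². Overall, the cross-section is a single solid region. Net area = 234.48 mm².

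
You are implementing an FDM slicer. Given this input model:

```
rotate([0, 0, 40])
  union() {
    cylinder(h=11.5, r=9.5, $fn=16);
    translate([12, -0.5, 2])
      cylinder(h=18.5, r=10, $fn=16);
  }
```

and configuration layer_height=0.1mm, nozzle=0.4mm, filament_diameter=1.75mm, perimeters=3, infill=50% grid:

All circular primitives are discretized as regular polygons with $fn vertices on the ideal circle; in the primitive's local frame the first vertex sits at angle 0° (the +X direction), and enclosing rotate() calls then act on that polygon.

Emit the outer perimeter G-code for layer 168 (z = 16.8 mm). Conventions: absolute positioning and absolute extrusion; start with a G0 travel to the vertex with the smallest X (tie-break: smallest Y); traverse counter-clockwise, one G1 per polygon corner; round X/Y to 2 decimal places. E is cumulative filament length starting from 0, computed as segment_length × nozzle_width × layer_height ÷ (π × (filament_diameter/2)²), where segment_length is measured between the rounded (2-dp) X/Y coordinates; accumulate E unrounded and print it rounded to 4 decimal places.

At z = 16.8 mm: the cylinder is not intersected at this z (z outside [0, 11.5]); the r=10 cylinder at (12, -0.5) contributes a regular 16-gon of circumradius 10; Taking the union: only the r=10 cylinder at (12, -0.5) is present, so the union is just that shape — 1 connected region; (rotated 40° about Z; rotation is an isometry so areas/perimeters/island counts are preserved). The outline is a single polygon with 16 vertices. Extrusion per mm of travel: 0.4 × 0.1 / (π × 0.875²) = 0.016630. Accumulating E over each segment gives final E = 1.0382.

G0 X-0.45 Y8.20 Z16.80
G1 X-0.02 Y4.32 E0.0649
G1 X1.85 Y0.90 E0.1297
G1 X4.90 Y-1.54 E0.1947
G1 X8.64 Y-2.63 E0.2595
G1 X12.52 Y-2.21 E0.3244
G1 X15.94 Y-0.33 E0.3893
G1 X18.38 Y2.71 E0.4541
G1 X19.48 Y6.46 E0.5191
G1 X19.05 Y10.34 E0.5840
G1 X17.17 Y13.76 E0.6489
G1 X14.13 Y16.20 E0.7137
G1 X10.39 Y17.29 E0.7785
G1 X6.51 Y16.87 E0.8434
G1 X3.09 Y14.99 E0.9083
G1 X0.64 Y11.95 E0.9733
G1 X-0.45 Y8.20 E1.0382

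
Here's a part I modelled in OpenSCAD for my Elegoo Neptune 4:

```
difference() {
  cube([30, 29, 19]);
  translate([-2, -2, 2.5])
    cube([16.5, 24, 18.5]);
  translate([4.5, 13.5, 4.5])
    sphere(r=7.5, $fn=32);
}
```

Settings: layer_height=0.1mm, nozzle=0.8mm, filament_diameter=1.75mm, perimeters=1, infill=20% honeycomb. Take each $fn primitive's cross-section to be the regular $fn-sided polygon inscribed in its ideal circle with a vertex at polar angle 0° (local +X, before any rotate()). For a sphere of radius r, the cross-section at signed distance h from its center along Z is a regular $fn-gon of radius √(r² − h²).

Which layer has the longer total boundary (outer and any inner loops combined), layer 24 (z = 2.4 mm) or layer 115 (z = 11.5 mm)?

layer 24 (z = 2.4 mm)

Layer 24 (z = 2.4): the cube is present — its section is the full 30×29 rectangle (perimeter 118.00 mm); the cube at (-2, -2) is absent (z outside [2.5, 21]); the r=7.5 sphere at (4.5, 13.5) contributes a regular 32-gon of circumradius √(7.5²−2.1²) = 7.200 (perimeter = 2·32·7.200·sin(180°/32) = 45.17 mm); Taking the first minus the rest: starting from the 30×29 cube, the r=7.5 sphere at (4.5, 13.5) partially overlaps it — only the 140.98 mm² overlap (of its 161.82 mm²) is removed, clipping the outline — boundary = 139.19 mm. So its perimeter = 139.19 mm. Layer 115 (z = 11.5): the cube (footprint 30×29) is included at this height (perimeter 118.00 mm); the cube at (-2, -2) is present — its section is the full 16.5×24 rectangle (perimeter 81.00 mm); the r=7.5 sphere at (4.5, 13.5) slices to a regular 32-gon of circumradius 2.693 (√(r²−h²) with h=7 from center) (perimeter = 2·32·2.693·sin(180°/32) = 16.89 mm); Taking the first minus the rest: starting from the 30×29 cube, the 16.5×24 cube at (-2, -2) partially overlaps it — only the 319.00 mm² overlap (of its 396.00 mm²) is removed, clipping the outline; the r=7.5 sphere at (4.5, 13.5) misses the remaining region (no effect) — boundary = 118.00 mm. So its perimeter = 118.00 mm. Layer 24 is larger (139.19 vs 118.00 mm).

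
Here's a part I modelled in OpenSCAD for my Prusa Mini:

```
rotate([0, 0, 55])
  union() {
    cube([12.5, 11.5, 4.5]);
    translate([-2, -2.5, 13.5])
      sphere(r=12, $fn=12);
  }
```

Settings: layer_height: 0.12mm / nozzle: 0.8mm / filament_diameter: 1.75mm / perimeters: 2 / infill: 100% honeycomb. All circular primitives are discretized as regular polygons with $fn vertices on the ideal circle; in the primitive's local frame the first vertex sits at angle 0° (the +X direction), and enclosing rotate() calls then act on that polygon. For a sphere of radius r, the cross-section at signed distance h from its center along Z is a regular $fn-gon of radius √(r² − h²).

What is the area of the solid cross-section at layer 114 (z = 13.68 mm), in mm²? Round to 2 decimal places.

431.90 mm²

At z = 13.68 mm: the cube is not intersected at this z (z outside [0, 4.5]); the sphere at (-2, -2.5): section is a regular 12-gon, circumradius = √(r²−h²) = √(12²−0.18²) = 11.999 (area = (12/2)·11.999²·sin(360°/12) = 431.90 mm²); Combining (union): only the r=12 sphere at (-2, -2.5) is present, so the union is just that shape — area = 431.90 mm²; (whole slice rotated 55° about Z — lengths, areas and connectivity unchanged). Overall, the cross-section is a single solid region. Net area = 431.90 mm².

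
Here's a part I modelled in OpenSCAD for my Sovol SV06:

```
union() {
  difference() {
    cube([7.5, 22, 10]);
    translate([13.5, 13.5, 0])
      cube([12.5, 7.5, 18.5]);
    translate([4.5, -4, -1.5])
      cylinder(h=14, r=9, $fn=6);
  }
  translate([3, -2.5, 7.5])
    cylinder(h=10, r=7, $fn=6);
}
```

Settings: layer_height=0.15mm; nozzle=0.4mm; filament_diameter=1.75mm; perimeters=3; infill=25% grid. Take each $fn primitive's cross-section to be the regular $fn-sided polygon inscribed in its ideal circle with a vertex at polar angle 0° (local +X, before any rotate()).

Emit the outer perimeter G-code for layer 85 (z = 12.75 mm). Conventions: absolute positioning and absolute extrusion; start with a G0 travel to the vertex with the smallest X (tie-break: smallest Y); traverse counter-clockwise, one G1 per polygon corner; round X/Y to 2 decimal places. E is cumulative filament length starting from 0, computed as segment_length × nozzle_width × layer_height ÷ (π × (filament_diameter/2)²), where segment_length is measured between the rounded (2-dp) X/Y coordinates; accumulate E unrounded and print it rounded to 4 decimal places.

At z = 12.75 mm: the cube is absent (z outside [0, 10]); the cube at (13.5, 13.5) (footprint 12.5×7.5) is included at this height; the cylinder at (4.5, -4) is absent (z outside [-1.5, 12.5]); Taking the first minus the rest: the first operand is absent here, so nothing remains; the r=7 cylinder at (3, -2.5) contributes a regular 6-gon of circumradius 7; Taking the union: only the r=7 cylinder at (3, -2.5) is present, so the union is just that shape — 1 connected region. The outline is a single polygon with 6 vertices. Extrusion per mm of travel: 0.4 × 0.15 / (π × 0.875²) = 0.024945. Accumulating E over each segment gives final E = 1.0475.

G0 X-4.00 Y-2.50 Z12.75
G1 X-0.50 Y-8.56 E0.1746
G1 X6.50 Y-8.56 E0.3492
G1 X10.00 Y-2.50 E0.5238
G1 X6.50 Y3.56 E0.6983
G1 X-0.50 Y3.56 E0.8729
G1 X-4.00 Y-2.50 E1.0475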